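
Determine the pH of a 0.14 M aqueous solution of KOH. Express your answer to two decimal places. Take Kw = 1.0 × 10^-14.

KOH is a strong base; [OH-] = 0.14 M.
pOH = -log(0.14) = 0.85
pH = 14.00 - 0.85 = 13.15

pH = 13.15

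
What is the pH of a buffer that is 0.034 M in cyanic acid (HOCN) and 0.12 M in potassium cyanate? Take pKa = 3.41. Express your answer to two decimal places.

Using pH = pKa + log([base]/[acid]) with [base]/[acid] = 0.12/0.034:
pH = 3.41 + (+0.548) = 3.96

pH = 3.96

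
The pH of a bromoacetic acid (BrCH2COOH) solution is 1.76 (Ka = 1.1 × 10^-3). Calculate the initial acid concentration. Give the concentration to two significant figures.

[H+] = 10^(-1.76) = 1.74 × 10^-2 M = x
Ka = x²/(C₀ − x) ⇒ C₀ = x + x²/Ka
C₀ = 1.74 × 10^-2 + (1.74 × 10^-2)²/(1.1 × 10^-3) = 2.93 × 10^-1 M

C₀ = 2.9 × 10^-1 M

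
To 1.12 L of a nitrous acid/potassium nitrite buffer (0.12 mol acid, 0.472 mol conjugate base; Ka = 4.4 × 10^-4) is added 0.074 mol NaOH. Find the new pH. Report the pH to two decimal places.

pH = 4.43

OH- converts HNO2 to NO2-: HNO2 → 0.046 mol, NO2- → 0.546 mol.
pKa = −log(4.4 × 10^-4) = 3.357
pH = pKa + log([A⁻]/[HA]) = 3.357 + log(0.546/0.046) = 3.357 +1.074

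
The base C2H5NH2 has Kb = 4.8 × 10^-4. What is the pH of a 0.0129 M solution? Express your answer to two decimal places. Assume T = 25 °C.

pH = 11.35

C2H5NH2 + H2O ⇌ C2H5NH3+ + OH-
From the ICE table, Kb = [OH-]²/(0.0129 − [OH-]) = 4.8 × 10^-4.
The 5% rule fails; solving [OH-]² + Kb·[OH-] − Kb·C₀ = 0 exactly:
[OH-] = (−Kb + √(Kb² + 4·Kb·C₀))/2 = 2.26 × 10^-3 M
pOH = 2.65, so pH = 14.00 − pOH = 11.35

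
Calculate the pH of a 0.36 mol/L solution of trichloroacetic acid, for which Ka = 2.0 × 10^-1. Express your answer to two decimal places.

pH = 0.73

Cl3CCOOH ⇌ Cl3CCOO- + H+
Ka = x²/(0.36 − x) = 2.0 × 10^-1
Here C₀/Ka ≈ 1.8, so the small-x approximation fails. Use the quadratic:
x = (−Ka + √(Ka² + 4·Ka·C₀))/2 = 1.86 × 10^-1 M
pH = −log(1.86 × 10^-1) = 0.73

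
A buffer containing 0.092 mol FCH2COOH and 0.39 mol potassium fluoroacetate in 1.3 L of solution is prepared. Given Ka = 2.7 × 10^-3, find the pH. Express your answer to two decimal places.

pKa = −log(2.7 × 10^-3) = 2.569
Using pH = pKa + log([base]/[acid]) with [base]/[acid] = 0.39/0.092:
pH = 2.569 + (+0.627) = 3.20

pH = 3.20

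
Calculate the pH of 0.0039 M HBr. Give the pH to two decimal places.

HBr is a strong acid and dissociates completely, so [H+] = 0.0039 M.
pH = -log(0.0039) = 2.41

pH = 2.41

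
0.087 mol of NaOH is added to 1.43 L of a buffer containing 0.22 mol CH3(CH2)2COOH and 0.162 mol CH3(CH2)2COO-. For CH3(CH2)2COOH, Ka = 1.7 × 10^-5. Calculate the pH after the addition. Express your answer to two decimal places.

OH- converts CH3(CH2)2COOH to CH3(CH2)2COO-: CH3(CH2)2COOH → 0.133 mol, CH3(CH2)2COO- → 0.249 mol.
pKa = −log(1.7 × 10^-5) = 4.770
Henderson–Hasselbalch with mole ratio 0.249/0.133: pH = 4.770 + (+0.272)

pH = 5.04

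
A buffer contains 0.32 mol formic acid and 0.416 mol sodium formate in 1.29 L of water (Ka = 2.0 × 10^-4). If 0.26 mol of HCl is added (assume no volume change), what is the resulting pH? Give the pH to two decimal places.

Added H+ converts HCOO- to HCOOH: HCOOH → 0.58 mol, HCOO- → 0.156 mol.
pKa = −log(2.0 × 10^-4) = 3.699
pH = pKa + log([A⁻]/[HA]) = 3.699 + log(0.156/0.58) = 3.699 -0.570

pH = 3.13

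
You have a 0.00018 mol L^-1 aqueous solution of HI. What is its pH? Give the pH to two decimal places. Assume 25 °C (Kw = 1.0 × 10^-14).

HI is a strong acid and dissociates completely, so [H+] = 0.00018 M.
pH = -log(0.00018) = 3.74

pH = 3.74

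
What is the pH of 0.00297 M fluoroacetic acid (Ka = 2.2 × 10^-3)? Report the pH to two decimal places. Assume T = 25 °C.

pH = 2.77

FCH2COOH ⇌ FCH2COO- + H+
Let x = [H+] at equilibrium. Ka = x²/(0.00297 − x).
The 5% rule fails; solving x² + Ka·x − Ka·C₀ = 0 exactly:
x = (−Ka + √(Ka² + 4·Ka·C₀))/2 = 1.68 × 10^-3 M
pH = −log[H+] = −log(1.68 × 10^-3) = 2.77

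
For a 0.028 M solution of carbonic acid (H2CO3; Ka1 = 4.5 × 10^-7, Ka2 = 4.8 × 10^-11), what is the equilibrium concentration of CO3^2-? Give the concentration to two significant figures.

4.8 × 10^-11 M

First ionization gives [H+] ≈ [HCO3-] = 1.12 × 10^-4 M.
Second step: Ka2 = [H+][CO3^2-]/[HCO3-] ≈ [CO3^2-] (since [H+] ≈ [HCO3-]).
So [CO3^2-] ≈ Ka2.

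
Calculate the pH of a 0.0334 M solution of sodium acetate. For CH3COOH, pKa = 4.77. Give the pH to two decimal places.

CH3COO- is the conjugate base of the weak acid CH3COOH.
Ka = 10^(−4.77) = 1.70 × 10^-5
Kb = Kw/Ka = 1.0×10^-14 / 1.70 × 10^-5 = 5.88 × 10^-10
Kb = [OH-]²/(0.0334 − [OH-]) = 5.88 × 10^-10
Since Kb ≪ C₀, [OH-] ≈ √(Kb·C₀) = 4.43 × 10^-6 M.
pOH = −log(4.43 × 10^-6) = 5.35; pH = 14.00 − 5.35 = 8.65

pH = 8.65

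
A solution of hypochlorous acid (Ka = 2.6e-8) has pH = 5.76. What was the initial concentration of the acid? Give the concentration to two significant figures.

[H+] = 10^(-5.76) = 1.74 × 10^-6 M = x
Ka = x²/(C₀ − x) ⇒ C₀ = x + x²/Ka
C₀ = 1.74 × 10^-6 + (1.74 × 10^-6)²/(2.6 × 10^-8) = 1.18 × 10^-4 M

C₀ = 1.2 × 10^-4 M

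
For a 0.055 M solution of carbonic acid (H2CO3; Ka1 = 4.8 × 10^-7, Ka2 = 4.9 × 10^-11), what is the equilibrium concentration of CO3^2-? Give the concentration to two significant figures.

First ionization gives [H+] ≈ [HCO3-] = 1.62 × 10^-4 M.
Second step: Ka2 = [H+][CO3^2-]/[HCO3-] ≈ [CO3^2-] (since [H+] ≈ [HCO3-]).
So [CO3^2-] ≈ Ka2.

4.9 × 10^-11 M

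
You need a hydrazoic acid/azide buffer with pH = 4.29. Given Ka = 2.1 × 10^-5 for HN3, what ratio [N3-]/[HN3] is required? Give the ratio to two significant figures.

ratio = 0.41

pKa = -log(2.1 × 10^-5) = 4.678
pH = pKa + log(r) ⇒ log(r) = 4.29 − 4.678 = -0.388
r = [N3-]/[HN3] = 10^(-0.388) = 0.409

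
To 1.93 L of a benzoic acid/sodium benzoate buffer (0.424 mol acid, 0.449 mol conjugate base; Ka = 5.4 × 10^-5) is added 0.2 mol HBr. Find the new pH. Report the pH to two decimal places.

pH = 3.87

After neutralization: n(C6H5COOH) = 0.624 mol, n(C6H5COO-) = 0.249 mol.
pKa = −log(5.4 × 10^-5) = 4.268
Henderson–Hasselbalch with mole ratio 0.249/0.624: pH = 4.268 + (-0.399)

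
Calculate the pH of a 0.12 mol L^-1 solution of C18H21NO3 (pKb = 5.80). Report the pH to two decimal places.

pH = 10.64

C18H21NO3 + H2O ⇌ C18H22NO3+ + OH-
Kb = 10^(−5.80) = 1.58 × 10^-6
Kb = [OH-]²/(0.12 − [OH-]) = 1.58 × 10^-6
Neglecting [OH-] in the denominator: [OH-] = √(1.58 × 10^-6 × 0.12) = 4.35 × 10^-4 M
Check: 0.36% ionized — well under 5%, approximation valid.
pOH = 3.36, so pH = 14.00 − pOH = 10.64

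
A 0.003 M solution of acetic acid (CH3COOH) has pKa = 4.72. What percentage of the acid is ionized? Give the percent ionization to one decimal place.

CH3COOH ⇌ CH3COO- + H+; let x = [H+] at equilibrium.
Ka = 10^(−4.72) = 1.91 × 10^-5
Solve x² + 1.91e-05x − 5.73e-08 = 0 → x = 2.30 × 10^-4 M
Fraction ionized = 2.30 × 10^-4 / 0.003 = 0.0767 → 7.7%

7.7%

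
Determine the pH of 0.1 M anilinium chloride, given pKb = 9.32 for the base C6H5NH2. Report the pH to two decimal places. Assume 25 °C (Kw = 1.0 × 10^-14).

pH = 2.84

C6H5NH3+ is the conjugate acid of the weak base C6H5NH2.
Kb = 10^(−9.32) = 4.79 × 10^-10
Ka = Kw/Kb = 1.0×10^-14 / 4.79 × 10^-10 = 2.09 × 10^-5
Ka = x²/(0.1 − x) = 2.09 × 10^-5
Since Ka ≪ C₀, x ≈ √(Ka·C₀) = 1.45 × 10^-3 M.
pH = −log(1.45 × 10^-3) = 2.84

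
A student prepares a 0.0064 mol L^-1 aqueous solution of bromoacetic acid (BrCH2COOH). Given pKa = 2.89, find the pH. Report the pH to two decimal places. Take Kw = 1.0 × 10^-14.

BrCH2COOH ⇌ BrCH2COO- + H+
Ka = 10^(−2.89) = 1.29 × 10^-3
From the ICE table, Ka = x²/(0.0064 − x) = 1.29 × 10^-3.
Here C₀/Ka ≈ 4.96, so the small-x approximation fails. Use the quadratic:
x = [−0.00129 + √(0.00129² + 3.3e-05)]/2 = 2.30 × 10^-3 M
pH = −log[H+] = −log(2.30 × 10^-3) = 2.64

pH = 2.64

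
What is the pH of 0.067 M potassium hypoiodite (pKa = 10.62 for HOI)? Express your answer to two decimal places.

OI- is the conjugate base of the weak acid HOI.
Ka = 10^(−10.62) = 2.40 × 10^-11
Kb = Kw/Ka = 1.0×10^-14 / 2.40 × 10^-11 = 4.17 × 10^-4
From the ICE table, Kb = x²/(0.067 − x) = 4.17 × 10^-4.
x is not negligible relative to C₀; solve x² + 0.000417·x − 2.79e-05 = 0.
x = (−Kb + √(Kb² + 4·Kb·C₀))/2 = 5.08 × 10^-3 M
pOH = −log(5.08 × 10^-3) = 2.29; pH = 14.00 − 2.29 = 11.71

pH = 11.71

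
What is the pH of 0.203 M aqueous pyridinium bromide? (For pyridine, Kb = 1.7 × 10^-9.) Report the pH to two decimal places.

C5H5NH+ is the conjugate acid of the weak base C5H5N.
Ka = Kw/Kb = 1.0×10^-14 / 1.7 × 10^-9 = 5.88 × 10^-6
Let x = [H+] at equilibrium. Ka = x²/(0.203 − x).
Assume x ≪ 0.203: x ≈ √(5.88 × 10^-6 × 0.203) = 1.09 × 10^-3 M
pH = −log[H+] = −log(1.09 × 10^-3) = 2.96

pH = 2.96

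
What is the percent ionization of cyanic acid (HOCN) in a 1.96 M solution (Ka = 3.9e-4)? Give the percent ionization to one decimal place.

1.4%

HOCN ⇌ OCN- + H+; let x = [H+] at equilibrium.
x ≈ √(Ka·C₀) = √(3.9 × 10^-4 × 1.96) = 2.76 × 10^-2 M
Fraction ionized = 2.76 × 10^-2 / 1.96 = 0.0141 → 1.4%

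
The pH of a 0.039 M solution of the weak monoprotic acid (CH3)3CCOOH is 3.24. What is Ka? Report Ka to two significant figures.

Ka = 8.6 × 10^-6

[H+] = 10^(-3.24) = 5.75 × 10^-4 M
At equilibrium [HA] = 0.039 − 5.75 × 10^-4 = 3.84 × 10^-2 M
Ka = [H+][A-]/[HA] = (5.75 × 10^-4)² / 3.84 × 10^-2 = 8.6 × 10^-6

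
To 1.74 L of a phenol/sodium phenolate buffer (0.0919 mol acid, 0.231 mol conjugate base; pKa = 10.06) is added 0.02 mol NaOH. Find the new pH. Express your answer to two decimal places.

After neutralization: n(C6H5OH) = 0.0719 mol, n(C6H5O-) = 0.251 mol.
pH = pKa + log([A⁻]/[HA]) = 10.06 + log(0.251/0.0719) = 10.06 +0.543

pH = 10.60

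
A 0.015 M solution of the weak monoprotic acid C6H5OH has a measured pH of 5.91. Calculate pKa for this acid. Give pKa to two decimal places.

pKa = 10.00

[H+] = 10^(-5.91) = 1.23 × 10^-6 M
At equilibrium [HA] = 0.015 − 1.23 × 10^-6 = 1.50 × 10^-2 M
Ka = [H+][A-]/[HA] = (1.23 × 10^-6)² / 1.50 × 10^-2 = 1.01 × 10^-10
pKa = -log(1.01 × 10^-10) = 10.00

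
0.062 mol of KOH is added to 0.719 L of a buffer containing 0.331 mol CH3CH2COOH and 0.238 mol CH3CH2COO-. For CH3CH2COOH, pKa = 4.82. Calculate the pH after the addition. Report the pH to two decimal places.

OH- converts CH3CH2COOH to CH3CH2COO-: CH3CH2COOH → 0.269 mol, CH3CH2COO- → 0.3 mol.
pH = pKa + log([A⁻]/[HA]) = 4.82 + log(0.3/0.269) = 4.82 +0.047

pH = 4.87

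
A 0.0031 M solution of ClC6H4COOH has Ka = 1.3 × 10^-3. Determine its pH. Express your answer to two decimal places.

ClC6H4COOH ⇌ ClC6H4COO- + H+
From the ICE table, Ka = x²/(0.0031 − x) = 1.3 × 10^-3.
Here C₀/Ka ≈ 2.38, so the small-x approximation fails. Use the quadratic:
x = (−Ka + √(Ka² + 4·Ka·C₀))/2 = 1.46 × 10^-3 M
pH = −log[H+] = −log(1.46 × 10^-3) = 2.84

pH = 2.84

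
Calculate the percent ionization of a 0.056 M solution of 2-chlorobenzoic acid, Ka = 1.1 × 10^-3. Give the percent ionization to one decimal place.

13.1%

ClC6H4COOH ⇌ ClC6H4COO- + H+; let x = [H+] at equilibrium.
Solve x² + 0.0011x − 6.16e-05 = 0 → x = 7.32 × 10^-3 M
% ionization = x/C₀ × 100% = 7.32 × 10^-3/0.056 × 100% = 13.1%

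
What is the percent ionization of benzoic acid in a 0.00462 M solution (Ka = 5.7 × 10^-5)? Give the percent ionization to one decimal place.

10.5%

C6H5COOH ⇌ C6H5COO- + H+; let x = [H+] at equilibrium.
Ka = x²/(C₀ − x); solving the quadratic gives x = 4.85 × 10^-4 M.
% ionization = x/C₀ × 100% = 4.85 × 10^-4/0.00462 × 100% = 10.5%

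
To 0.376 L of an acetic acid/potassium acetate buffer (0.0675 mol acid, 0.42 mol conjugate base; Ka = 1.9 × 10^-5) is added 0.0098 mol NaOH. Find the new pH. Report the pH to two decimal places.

After neutralization: n(CH3COOH) = 0.0577 mol, n(CH3COO-) = 0.43 mol.
pKa = −log(1.9 × 10^-5) = 4.721
pH = pKa + log(n_CH3COO-/n_CH3COOH) = 4.721 + log(0.43/0.0577) = 4.721 + (+0.872)

pH = 5.59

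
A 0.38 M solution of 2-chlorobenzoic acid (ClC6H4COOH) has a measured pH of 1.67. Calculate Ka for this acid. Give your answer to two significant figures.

Ka = 1.3 × 10^-3

[H+] = 10^(-1.67) = 2.14 × 10^-2 M
At equilibrium [HA] = 0.38 − 2.14 × 10^-2 = 3.59 × 10^-1 M
Ka = [H+][A-]/[HA] = (2.14 × 10^-2)² / 3.59 × 10^-1 = 1.3 × 10^-3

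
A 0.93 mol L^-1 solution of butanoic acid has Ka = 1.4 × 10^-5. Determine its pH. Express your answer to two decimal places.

CH3(CH2)2COOH ⇌ CH3(CH2)2COO- + H+
From the ICE table, Ka = [H+]²/(0.93 − [H+]) = 1.4 × 10^-5.
Neglecting [H+] in the denominator: [H+] = √(1.4 × 10^-5 × 0.93) = 3.61 × 10^-3 M
pH = −log(3.61 × 10^-3) = 2.44

pH = 2.44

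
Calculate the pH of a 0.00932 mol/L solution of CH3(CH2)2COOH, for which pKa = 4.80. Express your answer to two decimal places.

CH3(CH2)2COOH ⇌ CH3(CH2)2COO- + H+
Ka = 10^(−4.80) = 1.58 × 10^-5
From the ICE table, Ka = x²/(0.00932 − x) = 1.58 × 10^-5.
Neglecting x in the denominator: x = √(1.58 × 10^-5 × 0.00932) = 3.84 × 10^-4 M
pH = −log(3.84 × 10^-4) = 3.42

pH = 3.42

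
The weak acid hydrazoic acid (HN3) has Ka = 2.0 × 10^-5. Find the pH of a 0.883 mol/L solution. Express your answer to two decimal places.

pH = 2.38

HN3 ⇌ N3- + H+
Ka = [H+]²/(0.883 − [H+]) = 2.0 × 10^-5
Assume [H+] ≪ 0.883: [H+] ≈ √(2.0 × 10^-5 × 0.883) = 4.20 × 10^-3 M
pH = −log[H+] = −log(4.20 × 10^-3) = 2.38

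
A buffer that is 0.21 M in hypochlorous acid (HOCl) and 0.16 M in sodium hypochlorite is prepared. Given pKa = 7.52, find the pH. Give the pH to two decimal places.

pH = pKa + log([A⁻]/[HA]) = 7.52 + log(0.16/0.21)
pH = 7.52 + (-0.118) = 7.40

pH = 7.40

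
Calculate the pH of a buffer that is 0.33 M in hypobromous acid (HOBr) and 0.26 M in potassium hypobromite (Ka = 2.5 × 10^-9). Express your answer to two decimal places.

pH = 8.50

pKa = −log(2.5 × 10^-9) = 8.602
pH = pKa + log([A⁻]/[HA]) = 8.602 + log(0.26/0.33)
pH = 8.602 + (-0.104) = 8.50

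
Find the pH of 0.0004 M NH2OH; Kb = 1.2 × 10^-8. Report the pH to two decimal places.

NH2OH + H2O ⇌ NH3OH+ + OH-
From the ICE table, Kb = x²/(0.0004 − x) = 1.2 × 10^-8.
Assume x ≪ 0.0004: x ≈ √(1.2 × 10^-8 × 0.0004) = 2.19 × 10^-6 M
pOH = −log(2.19 × 10^-6) = 5.66; pH = 14.00 − 5.66 = 8.34

pH = 8.34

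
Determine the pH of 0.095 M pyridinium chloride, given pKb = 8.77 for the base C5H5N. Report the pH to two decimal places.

pH = 3.13

C5H5NH+ is the conjugate acid of the weak base C5H5N.
Kb = 10^(−8.77) = 1.70 × 10^-9
Ka = Kw/Kb = 1.0×10^-14 / 1.70 × 10^-9 = 5.88 × 10^-6
From the ICE table, Ka = [H+]²/(0.095 − [H+]) = 5.88 × 10^-6.
Assume [H+] ≪ 0.095: [H+] ≈ √(5.88 × 10^-6 × 0.095) = 7.47 × 10^-4 M
([H+]/C₀ = 0.79% < 5%, so the approximation holds.)
pH = −log(7.47 × 10^-4) = 3.13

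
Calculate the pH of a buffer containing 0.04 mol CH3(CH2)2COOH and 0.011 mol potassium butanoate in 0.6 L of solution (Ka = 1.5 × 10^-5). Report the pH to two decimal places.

pKa = −log(1.5 × 10^-5) = 4.824
Using pH = pKa + log([base]/[acid]) with [base]/[acid] = 0.011/0.04:
pH = 4.824 + (-0.561) = 4.26

pH = 4.26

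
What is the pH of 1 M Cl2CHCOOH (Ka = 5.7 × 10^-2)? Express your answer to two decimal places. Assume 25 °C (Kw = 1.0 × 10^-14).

Cl2CHCOOH ⇌ Cl2CHCOO- + H+
Let x = [H+] at equilibrium. Ka = x²/(1 − x).
Here C₀/Ka ≈ 17.5, so the small-x approximation fails. Use the quadratic:
x = (−Ka + √(Ka² + 4·Ka·C₀))/2 = 2.12 × 10^-1 M
pH = −log(2.12 × 10^-1) = 0.67

pH = 0.67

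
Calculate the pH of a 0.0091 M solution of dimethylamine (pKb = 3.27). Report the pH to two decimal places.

pH = 11.29

(CH3)2NH + H2O ⇌ (CH3)2NH2+ + OH-
Kb = 10^(−3.27) = 5.37 × 10^-4
From the ICE table, Kb = x²/(0.0091 − x) = 5.37 × 10^-4.
x is not negligible relative to C₀; solve x² + 0.000537·x − 4.89e-06 = 0.
x = [−0.000537 + √(0.000537² + 1.95e-05)]/2 = 1.96 × 10^-3 M
pOH = −log(1.96 × 10^-3) = 2.71; pH = 14.00 − 2.71 = 11.29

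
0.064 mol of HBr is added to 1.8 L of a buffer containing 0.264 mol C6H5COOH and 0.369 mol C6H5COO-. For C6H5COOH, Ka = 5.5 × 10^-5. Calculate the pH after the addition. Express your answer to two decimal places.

Added H+ converts C6H5COO- to C6H5COOH: C6H5COOH → 0.328 mol, C6H5COO- → 0.305 mol.
pKa = −log(5.5 × 10^-5) = 4.260
pH = pKa + log(n_C6H5COO-/n_C6H5COOH) = 4.260 + log(0.305/0.328) = 4.260 + (-0.032)

pH = 4.23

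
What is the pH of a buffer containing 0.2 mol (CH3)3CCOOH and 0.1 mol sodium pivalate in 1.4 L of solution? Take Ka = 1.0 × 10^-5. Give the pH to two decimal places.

pKa = −log(1.0 × 10^-5) = 5.000
pH = pKa + log([A⁻]/[HA]) = 5.000 + log(0.1/0.2)
pH = 5.000 + (-0.301) = 4.70

pH = 4.70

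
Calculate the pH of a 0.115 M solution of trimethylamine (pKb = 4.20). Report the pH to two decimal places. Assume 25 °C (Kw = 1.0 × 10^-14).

(CH3)3N + H2O ⇌ (CH3)3NH+ + OH-
Kb = 10^(−4.20) = 6.31 × 10^-5
Let x = [OH-] at equilibrium. Kb = x²/(0.115 − x).
Neglecting x in the denominator: x = √(6.31 × 10^-5 × 0.115) = 2.69 × 10^-3 M
pOH = 2.57, so pH = 14.00 − pOH = 11.43

pH = 11.43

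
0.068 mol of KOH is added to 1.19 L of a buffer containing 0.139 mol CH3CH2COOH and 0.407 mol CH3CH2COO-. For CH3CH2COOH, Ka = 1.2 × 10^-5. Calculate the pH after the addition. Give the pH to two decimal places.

pH = 5.75

OH- converts CH3CH2COOH to CH3CH2COO-: CH3CH2COOH → 0.071 mol, CH3CH2COO- → 0.475 mol.
pKa = −log(1.2 × 10^-5) = 4.921
pH = pKa + log(n_CH3CH2COO-/n_CH3CH2COOH) = 4.921 + log(0.475/0.071) = 4.921 + (+0.825)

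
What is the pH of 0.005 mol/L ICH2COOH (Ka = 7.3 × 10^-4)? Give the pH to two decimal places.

ICH2COOH ⇌ ICH2COO- + H+
From the ICE table, Ka = [H+]²/(0.005 − [H+]) = 7.3 × 10^-4.
The 5% rule fails; solving [H+]² + Ka·[H+] − Ka·C₀ = 0 exactly:
[H+] = (−Ka + √(Ka² + 4·Ka·C₀))/2 = 1.58 × 10^-3 M
pH = −log(1.58 × 10^-3) = 2.80

pH = 2.80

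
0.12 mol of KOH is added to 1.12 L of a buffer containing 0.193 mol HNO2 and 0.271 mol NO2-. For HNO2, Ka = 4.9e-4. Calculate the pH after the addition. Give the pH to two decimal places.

pH = 4.04

After neutralization: n(HNO2) = 0.073 mol, n(NO2-) = 0.391 mol.
pKa = −log(4.9 × 10^-4) = 3.310
Henderson–Hasselbalch with mole ratio 0.391/0.073: pH = 3.310 + (+0.729)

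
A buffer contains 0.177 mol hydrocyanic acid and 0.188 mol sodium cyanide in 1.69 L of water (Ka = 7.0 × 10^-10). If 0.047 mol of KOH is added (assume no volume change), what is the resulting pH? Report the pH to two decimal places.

pH = 9.41

OH- converts HCN to CN-: HCN → 0.13 mol, CN- → 0.235 mol.
pKa = −log(7.0 × 10^-10) = 9.155
pH = pKa + log([A⁻]/[HA]) = 9.155 + log(0.235/0.13) = 9.155 +0.257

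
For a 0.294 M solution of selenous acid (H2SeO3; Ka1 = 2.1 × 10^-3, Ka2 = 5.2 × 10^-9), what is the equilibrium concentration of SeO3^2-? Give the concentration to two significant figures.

5.2 × 10^-9 M

First ionization gives [H+] ≈ [HSeO3-] = 2.38 × 10^-2 M.
Second step: Ka2 = [H+][SeO3^2-]/[HSeO3-] ≈ [SeO3^2-] (since [H+] ≈ [HSeO3-]).
So [SeO3^2-] ≈ Ka2.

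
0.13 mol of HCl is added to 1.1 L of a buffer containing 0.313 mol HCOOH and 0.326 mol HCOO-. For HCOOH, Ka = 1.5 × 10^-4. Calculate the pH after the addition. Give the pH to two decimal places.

pH = 3.47

Added H+ converts HCOO- to HCOOH: HCOOH → 0.443 mol, HCOO- → 0.196 mol.
pKa = −log(1.5 × 10^-4) = 3.824
Henderson–Hasselbalch with mole ratio 0.196/0.443: pH = 3.824 + (-0.354)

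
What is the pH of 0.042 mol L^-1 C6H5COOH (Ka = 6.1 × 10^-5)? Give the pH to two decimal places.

pH = 2.80

C6H5COOH ⇌ C6H5COO- + H+
From the ICE table, Ka = [H+]²/(0.042 − [H+]) = 6.1 × 10^-5.
Neglecting [H+] in the denominator: [H+] = √(6.1 × 10^-5 × 0.042) = 1.60 × 10^-3 M
([H+]/C₀ = 3.8% < 5%, so the approximation holds.)
pH = −log(1.60 × 10^-3) = 2.80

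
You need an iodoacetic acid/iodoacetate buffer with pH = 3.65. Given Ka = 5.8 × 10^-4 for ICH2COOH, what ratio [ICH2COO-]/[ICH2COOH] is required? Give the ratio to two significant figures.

ratio = 2.6

pKa = -log(5.8 × 10^-4) = 3.237
pH = pKa + log(r) ⇒ log(r) = 3.65 − 3.237 = +0.413
r = [ICH2COO-]/[ICH2COOH] = 10^(+0.413) = 2.59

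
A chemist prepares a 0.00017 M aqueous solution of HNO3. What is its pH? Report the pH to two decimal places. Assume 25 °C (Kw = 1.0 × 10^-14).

pH = 3.77

HNO3 is a strong acid and dissociates completely, so [H+] = 0.00017 M.
pH = -log(0.00017) = 3.77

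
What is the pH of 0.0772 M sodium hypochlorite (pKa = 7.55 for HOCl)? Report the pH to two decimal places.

pH = 10.22

OCl- is the conjugate base of the weak acid HOCl.
Ka = 10^(−7.55) = 2.82 × 10^-8
Kb = Kw/Ka = 1.0×10^-14 / 2.82 × 10^-8 = 3.55 × 10^-7
From the ICE table, Kb = [OH-]²/(0.0772 − [OH-]) = 3.55 × 10^-7.
Since Kb ≪ C₀, [OH-] ≈ √(Kb·C₀) = 1.66 × 10^-4 M.
pOH = 3.78, so pH = 14.00 − pOH = 10.22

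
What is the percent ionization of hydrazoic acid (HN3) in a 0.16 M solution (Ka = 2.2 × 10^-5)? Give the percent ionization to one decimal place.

HN3 ⇌ N3- + H+; let x = [H+] at equilibrium.
x ≈ √(Ka·C₀) = √(2.2 × 10^-5 × 0.16) = 1.88 × 10^-3 M
% ionization = x/C₀ × 100% = 1.88 × 10^-3/0.16 × 100% = 1.2%

1.2%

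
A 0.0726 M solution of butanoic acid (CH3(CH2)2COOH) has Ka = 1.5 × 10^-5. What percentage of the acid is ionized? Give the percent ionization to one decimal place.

1.4%

CH3(CH2)2COOH ⇌ CH3(CH2)2COO- + H+; let x = [H+] at equilibrium.
x ≈ √(Ka·C₀) = √(1.5 × 10^-5 × 0.0726) = 1.04 × 10^-3 M
Fraction ionized = 1.04 × 10^-3 / 0.0726 = 0.0143 → 1.4%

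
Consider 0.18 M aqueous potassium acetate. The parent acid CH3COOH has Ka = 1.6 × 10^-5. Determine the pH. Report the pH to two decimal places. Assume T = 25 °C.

pH = 9.03

CH3COO- is the conjugate base of the weak acid CH3COOH.
Kb = Kw/Ka = 1.0×10^-14 / 1.6 × 10^-5 = 6.25 × 10^-10
Kb = [OH-]²/(0.18 − [OH-]) = 6.25 × 10^-10
Neglecting [OH-] in the denominator: [OH-] = √(6.25 × 10^-10 × 0.18) = 1.06 × 10^-5 M
([OH-]/C₀ = 0.0059% < 5%, so the approximation holds.)
pOH = 4.97, so pH = 14.00 − pOH = 9.03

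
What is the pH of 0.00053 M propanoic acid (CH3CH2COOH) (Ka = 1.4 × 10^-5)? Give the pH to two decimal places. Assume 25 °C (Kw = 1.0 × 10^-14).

pH = 4.10

CH3CH2COOH ⇌ CH3CH2COO- + H+
Let x = [H+] at equilibrium. Ka = x²/(0.00053 − x).
x is not negligible relative to C₀; solve x² + 1.4e-05·x − 7.42e-09 = 0.
x = (−Ka + √(Ka² + 4·Ka·C₀))/2 = 7.94 × 10^-5 M
pH = −log(7.94 × 10^-5) = 4.10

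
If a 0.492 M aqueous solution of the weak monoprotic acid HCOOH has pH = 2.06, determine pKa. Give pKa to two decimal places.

[H+] = 10^(-2.06) = 8.71 × 10^-3 M
At equilibrium [HA] = 0.492 − 8.71 × 10^-3 = 4.83 × 10^-1 M
Ka = [H+][A-]/[HA] = (8.71 × 10^-3)² / 4.83 × 10^-1 = 1.57 × 10^-4
pKa = -log(1.57 × 10^-4) = 3.80

pKa = 3.80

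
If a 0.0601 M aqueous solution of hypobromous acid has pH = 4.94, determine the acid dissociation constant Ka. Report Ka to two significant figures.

[H+] = 10^(-4.94) = 1.15 × 10^-5 M
At equilibrium [HA] = 0.0601 − 1.15 × 10^-5 = 6.01 × 10^-2 M
Ka = [H+][A-]/[HA] = (1.15 × 10^-5)² / 6.01 × 10^-2 = 2.2 × 10^-9

Ka = 2.2 × 10^-9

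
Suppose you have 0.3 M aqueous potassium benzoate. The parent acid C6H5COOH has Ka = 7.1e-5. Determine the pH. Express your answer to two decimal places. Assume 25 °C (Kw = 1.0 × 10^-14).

C6H5COO- is the conjugate base of the weak acid C6H5COOH.
Kb = Kw/Ka = 1.0×10^-14 / 7.1 × 10^-5 = 1.41 × 10^-10
From the ICE table, Kb = [OH-]²/(0.3 − [OH-]) = 1.41 × 10^-10.
Neglecting [OH-] in the denominator: [OH-] = √(1.41 × 10^-10 × 0.3) = 6.50 × 10^-6 M
([OH-]/C₀ = 0.0022% < 5%, so the approximation holds.)
pOH = −log(6.50 × 10^-6) = 5.19; pH = 14.00 − 5.19 = 8.81

pH = 8.81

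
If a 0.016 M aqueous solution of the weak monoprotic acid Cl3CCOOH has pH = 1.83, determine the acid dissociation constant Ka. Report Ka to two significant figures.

Ka = 1.8 × 10^-1

[H+] = 10^(-1.83) = 1.48 × 10^-2 M
At equilibrium [HA] = 0.016 − 1.48 × 10^-2 = 1.20 × 10^-3 M
Ka = [H+][A-]/[HA] = (1.48 × 10^-2)² / 1.20 × 10^-3 = 1.8 × 10^-1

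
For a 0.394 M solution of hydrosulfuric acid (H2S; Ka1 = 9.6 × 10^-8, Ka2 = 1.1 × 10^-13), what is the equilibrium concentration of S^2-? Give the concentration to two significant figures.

1.1 × 10^-13 M

First ionization gives [H+] ≈ [HS-] = 1.94 × 10^-4 M.
Second step: Ka2 = [H+][S^2-]/[HS-] ≈ [S^2-] (since [H+] ≈ [HS-]).
So [S^2-] ≈ Ka2.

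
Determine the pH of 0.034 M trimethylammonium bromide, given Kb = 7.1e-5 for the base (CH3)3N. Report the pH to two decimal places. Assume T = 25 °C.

pH = 5.66

(CH3)3NH+ is the conjugate acid of the weak base (CH3)3N.
Ka = Kw/Kb = 1.0×10^-14 / 7.1 × 10^-5 = 1.41 × 10^-10
From the ICE table, Ka = x²/(0.034 − x) = 1.41 × 10^-10.
Neglecting x in the denominator: x = √(1.41 × 10^-10 × 0.034) = 2.19 × 10^-6 M
Check: 0.0064% ionized — well under 5%, approximation valid.
pH = −log(2.19 × 10^-6) = 5.66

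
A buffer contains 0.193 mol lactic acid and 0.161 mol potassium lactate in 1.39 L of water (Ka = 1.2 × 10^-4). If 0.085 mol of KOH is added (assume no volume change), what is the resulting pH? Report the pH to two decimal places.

pH = 4.28

OH- converts CH3CH(OH)COOH to CH3CH(OH)COO-: CH3CH(OH)COOH → 0.108 mol, CH3CH(OH)COO- → 0.246 mol.
pKa = −log(1.2 × 10^-4) = 3.921
Henderson–Hasselbalch with mole ratio 0.246/0.108: pH = 3.921 + (+0.358)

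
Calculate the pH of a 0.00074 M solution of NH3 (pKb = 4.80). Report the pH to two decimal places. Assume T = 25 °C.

NH3 + H2O ⇌ NH4+ + OH-
Kb = 10^(−4.80) = 1.58 × 10^-5
Let x = [OH-] at equilibrium. Kb = x²/(0.00074 − x).
Here C₀/Kb ≈ 46.8, so the small-x approximation fails. Use the quadratic:
x = [−1.58e-05 + √(1.58e-05² + 4.68e-08)]/2 = 1.01 × 10^-4 M
pOH = 4.00, so pH = 14.00 − pOH = 10.00

pH = 10.00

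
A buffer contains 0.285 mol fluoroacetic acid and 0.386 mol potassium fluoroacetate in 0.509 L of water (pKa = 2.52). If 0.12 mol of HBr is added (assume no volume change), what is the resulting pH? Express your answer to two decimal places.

pH = 2.34

Added H+ converts FCH2COO- to FCH2COOH: FCH2COOH → 0.405 mol, FCH2COO- → 0.266 mol.
Henderson–Hasselbalch with mole ratio 0.266/0.405: pH = 2.52 + (-0.183)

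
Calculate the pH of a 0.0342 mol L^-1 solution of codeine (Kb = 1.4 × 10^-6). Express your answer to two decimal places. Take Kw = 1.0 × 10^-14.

pH = 10.34

C18H21NO3 + H2O ⇌ C18H22NO3+ + OH-
From the ICE table, Kb = [OH-]²/(0.0342 − [OH-]) = 1.4 × 10^-6.
Since Kb ≪ C₀, [OH-] ≈ √(Kb·C₀) = 2.19 × 10^-4 M.
Check: 0.64% ionized — well under 5%, approximation valid.
pOH = 3.66, so pH = 14.00 − pOH = 10.34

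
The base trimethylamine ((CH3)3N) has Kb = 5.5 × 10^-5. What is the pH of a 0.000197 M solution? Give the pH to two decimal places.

(CH3)3N + H2O ⇌ (CH3)3NH+ + OH-
Let x = [OH-] at equilibrium. Kb = x²/(0.000197 − x).
x is not negligible relative to C₀; solve x² + 5.5e-05·x − 1.08e-08 = 0.
x = [−5.5e-05 + √(5.5e-05² + 4.33e-08)]/2 = 8.02 × 10^-5 M
pOH = −log(8.02 × 10^-5) = 4.10; pH = 14.00 − 4.10 = 9.90

pH = 9.90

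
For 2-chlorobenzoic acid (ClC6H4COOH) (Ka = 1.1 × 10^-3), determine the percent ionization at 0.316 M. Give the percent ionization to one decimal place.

5.7%

ClC6H4COOH ⇌ ClC6H4COO- + H+; let x = [H+] at equilibrium.
Ka = x²/(C₀ − x); solving the quadratic gives x = 1.81 × 10^-2 M.
% ionization = x/C₀ × 100% = 1.81 × 10^-2/0.316 × 100% = 5.7%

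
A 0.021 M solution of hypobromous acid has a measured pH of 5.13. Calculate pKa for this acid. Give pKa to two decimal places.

pKa = 8.58

[H+] = 10^(-5.13) = 7.41 × 10^-6 M
At equilibrium [HA] = 0.021 − 7.41 × 10^-6 = 2.10 × 10^-2 M
Ka = [H+][A-]/[HA] = (7.41 × 10^-6)² / 2.10 × 10^-2 = 2.61 × 10^-9
pKa = -log(2.61 × 10^-9) = 8.58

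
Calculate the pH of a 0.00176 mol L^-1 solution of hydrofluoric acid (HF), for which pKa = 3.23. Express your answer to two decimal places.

HF ⇌ F- + H+
Ka = 10^(−3.23) = 5.89 × 10^-4
Ka = [H+]²/(0.00176 − [H+]) = 5.89 × 10^-4
The 5% rule fails; solving [H+]² + Ka·[H+] − Ka·C₀ = 0 exactly:
[H+] = (−Ka + √(Ka² + 4·Ka·C₀))/2 = 7.65 × 10^-4 M
pH = −log[H+] = −log(7.65 × 10^-4) = 3.12

pH = 3.12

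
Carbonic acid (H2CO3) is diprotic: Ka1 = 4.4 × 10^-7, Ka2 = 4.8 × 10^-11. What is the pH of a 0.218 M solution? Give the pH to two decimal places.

Since Ka1 ≫ Ka2, the first ionization dominates [H+].
Ka1 = x²/(0.218 − x) = 4.4 × 10^-7
x ≈ √(4.4 × 10^-7 × 0.218) = 3.10 × 10^-4 M
pH = −log(3.10 × 10^-4) = 3.51

pH = 3.51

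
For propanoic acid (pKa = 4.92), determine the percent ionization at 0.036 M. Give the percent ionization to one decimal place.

1.8%

CH3CH2COOH ⇌ CH3CH2COO- + H+; let x = [H+] at equilibrium.
Ka = 10^(−4.92) = 1.20 × 10^-5
x ≈ √(Ka·C₀) = √(1.20 × 10^-5 × 0.036) = 6.57 × 10^-4 M
% ionization = x/C₀ × 100% = 6.57 × 10^-4/0.036 × 100% = 1.8%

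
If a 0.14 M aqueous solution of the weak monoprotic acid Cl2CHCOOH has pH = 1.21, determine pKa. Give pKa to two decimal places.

[H+] = 10^(-1.21) = 6.17 × 10^-2 M
At equilibrium [HA] = 0.14 − 6.17 × 10^-2 = 7.83 × 10^-2 M
Ka = [H+][A-]/[HA] = (6.17 × 10^-2)² / 7.83 × 10^-2 = 4.86 × 10^-2
pKa = -log(4.86 × 10^-2) = 1.31

pKa = 1.31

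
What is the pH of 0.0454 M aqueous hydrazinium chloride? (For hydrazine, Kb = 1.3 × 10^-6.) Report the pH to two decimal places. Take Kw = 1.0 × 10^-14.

N2H5+ is the conjugate acid of the weak base N2H4.
Ka = Kw/Kb = 1.0×10^-14 / 1.3 × 10^-6 = 7.69 × 10^-9
From the ICE table, Ka = [H+]²/(0.0454 − [H+]) = 7.69 × 10^-9.
Neglecting [H+] in the denominator: [H+] = √(7.69 × 10^-9 × 0.0454) = 1.87 × 10^-5 M
([H+]/C₀ = 0.041% < 5%, so the approximation holds.)
pH = −log[H+] = −log(1.87 × 10^-5) = 4.73

pH = 4.73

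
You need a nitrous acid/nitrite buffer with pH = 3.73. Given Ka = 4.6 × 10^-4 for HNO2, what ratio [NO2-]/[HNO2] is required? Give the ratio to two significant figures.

pKa = -log(4.6 × 10^-4) = 3.337
pH = pKa + log(r) ⇒ log(r) = 3.73 − 3.337 = +0.393
r = [NO2-]/[HNO2] = 10^(+0.393) = 2.47

ratio = 2.5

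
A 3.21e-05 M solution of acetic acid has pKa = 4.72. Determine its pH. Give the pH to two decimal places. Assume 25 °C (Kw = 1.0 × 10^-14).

pH = 4.77

CH3COOH ⇌ CH3COO- + H+
Ka = 10^(−4.72) = 1.91 × 10^-5
From the ICE table, Ka = [H+]²/(3.21e-05 − [H+]) = 1.91 × 10^-5.
Here C₀/Ka ≈ 1.68, so the small-[H+] approximation fails. Use the quadratic:
[H+] = (−Ka + √(Ka² + 4·Ka·C₀))/2 = 1.70 × 10^-5 M
pH = −log(1.70 × 10^-5) = 4.77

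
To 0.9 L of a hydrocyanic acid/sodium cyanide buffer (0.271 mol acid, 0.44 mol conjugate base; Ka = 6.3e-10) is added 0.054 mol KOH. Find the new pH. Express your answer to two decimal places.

After neutralization: n(HCN) = 0.217 mol, n(CN-) = 0.494 mol.
pKa = −log(6.3 × 10^-10) = 9.201
pH = pKa + log(n_CN-/n_HCN) = 9.201 + log(0.494/0.217) = 9.201 + (+0.357)

pH = 9.56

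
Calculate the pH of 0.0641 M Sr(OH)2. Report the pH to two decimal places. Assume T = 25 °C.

pH = 13.11

Sr(OH)2 is a strong base (each formula unit releases 2 OH-); [OH-] = 0.128 M.
pOH = -log(0.128) = 0.89
pH = 14.00 - 0.89 = 13.11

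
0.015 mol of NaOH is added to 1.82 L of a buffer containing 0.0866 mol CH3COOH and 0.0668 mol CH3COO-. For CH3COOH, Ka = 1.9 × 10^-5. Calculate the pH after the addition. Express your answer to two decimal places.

pH = 4.78

OH- converts CH3COOH to CH3COO-: CH3COOH → 0.0716 mol, CH3COO- → 0.0818 mol.
pKa = −log(1.9 × 10^-5) = 4.721
pH = pKa + log([A⁻]/[HA]) = 4.721 + log(0.0818/0.0716) = 4.721 +0.058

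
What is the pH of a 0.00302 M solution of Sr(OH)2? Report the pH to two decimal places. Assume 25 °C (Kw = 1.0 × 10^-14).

pH = 11.78

Sr(OH)2 is a strong base (each formula unit releases 2 OH-); [OH-] = 0.00604 M.
pOH = -log(0.00604) = 2.22
pH = 14.00 - 2.22 = 11.78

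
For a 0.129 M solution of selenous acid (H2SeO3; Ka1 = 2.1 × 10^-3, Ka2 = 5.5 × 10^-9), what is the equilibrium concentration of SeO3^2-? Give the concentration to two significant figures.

5.5 × 10^-9 M

First ionization gives [H+] ≈ [HSeO3-] = 1.54 × 10^-2 M.
Second step: Ka2 = [H+][SeO3^2-]/[HSeO3-] ≈ [SeO3^2-] (since [H+] ≈ [HSeO3-]).
So [SeO3^2-] ≈ Ka2.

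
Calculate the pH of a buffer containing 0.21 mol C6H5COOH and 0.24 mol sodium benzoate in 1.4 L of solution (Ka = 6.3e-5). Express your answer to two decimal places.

pKa = −log(6.3 × 10^-5) = 4.201
Henderson–Hasselbalch: pH = pKa + log([C6H5COO-]/[C6H5COOH]) = 4.201 + log(0.24/0.21)
pH = 4.201 + (+0.058) = 4.26

pH = 4.26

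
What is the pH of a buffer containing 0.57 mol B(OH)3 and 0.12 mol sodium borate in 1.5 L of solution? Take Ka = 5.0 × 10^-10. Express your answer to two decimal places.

pH = 8.62

pKa = −log(5.0 × 10^-10) = 9.301
Henderson–Hasselbalch: pH = pKa + log([B(OH)4-]/[B(OH)3]) = 9.301 + log(0.12/0.57)
pH = 9.301 + (-0.677) = 8.62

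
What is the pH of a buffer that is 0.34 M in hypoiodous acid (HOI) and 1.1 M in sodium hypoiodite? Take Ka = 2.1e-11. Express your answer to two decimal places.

pKa = −log(2.1 × 10^-11) = 10.678
pH = pKa + log([A⁻]/[HA]) = 10.678 + log(1.1/0.34)
pH = 10.678 + (+0.510) = 11.19

pH = 11.19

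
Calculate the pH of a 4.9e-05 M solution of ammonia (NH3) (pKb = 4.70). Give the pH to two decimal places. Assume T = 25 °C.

NH3 + H2O ⇌ NH4+ + OH-
Kb = 10^(−4.70) = 2.00 × 10^-5
From the ICE table, Kb = [OH-]²/(4.9e-05 − [OH-]) = 2.00 × 10^-5.
The 5% rule fails; solving [OH-]² + Kb·[OH-] − Kb·C₀ = 0 exactly:
[OH-] = [−2e-05 + √(2e-05² + 3.92e-09)]/2 = 2.29 × 10^-5 M
pOH = −log(2.29 × 10^-5) = 4.64; pH = 14.00 − 4.64 = 9.36

pH = 9.36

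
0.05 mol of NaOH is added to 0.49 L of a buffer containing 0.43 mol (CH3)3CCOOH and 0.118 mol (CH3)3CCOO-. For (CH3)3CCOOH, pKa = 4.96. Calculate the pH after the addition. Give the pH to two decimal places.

OH- converts (CH3)3CCOOH to (CH3)3CCOO-: (CH3)3CCOOH → 0.38 mol, (CH3)3CCOO- → 0.168 mol.
pH = pKa + log([A⁻]/[HA]) = 4.96 + log(0.168/0.38) = 4.96 -0.354

pH = 4.61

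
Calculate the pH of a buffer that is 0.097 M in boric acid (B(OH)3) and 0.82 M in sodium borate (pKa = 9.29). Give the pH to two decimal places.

pH = 10.22

Henderson–Hasselbalch: pH = pKa + log([B(OH)4-]/[B(OH)3]) = 9.29 + log(0.82/0.097)
pH = 9.29 + (+0.927) = 10.22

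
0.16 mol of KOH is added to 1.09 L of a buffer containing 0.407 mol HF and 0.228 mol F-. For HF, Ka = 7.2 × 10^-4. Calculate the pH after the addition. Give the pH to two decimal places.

After neutralization: n(HF) = 0.247 mol, n(F-) = 0.388 mol.
pKa = −log(7.2 × 10^-4) = 3.143
pH = pKa + log([A⁻]/[HA]) = 3.143 + log(0.388/0.247) = 3.143 +0.196

pH = 3.34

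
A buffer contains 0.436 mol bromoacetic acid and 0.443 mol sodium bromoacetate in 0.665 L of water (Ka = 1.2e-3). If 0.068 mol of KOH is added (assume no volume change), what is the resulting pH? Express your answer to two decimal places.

pH = 3.06

OH- converts BrCH2COOH to BrCH2COO-: BrCH2COOH → 0.368 mol, BrCH2COO- → 0.511 mol.
pKa = −log(1.2 × 10^-3) = 2.921
pH = pKa + log([A⁻]/[HA]) = 2.921 + log(0.511/0.368) = 2.921 +0.143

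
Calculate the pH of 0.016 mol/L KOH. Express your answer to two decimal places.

pH = 12.20

KOH is a strong base; [OH-] = 0.016 M.
pOH = -log(0.016) = 1.80
pH = 14.00 - 1.80 = 12.20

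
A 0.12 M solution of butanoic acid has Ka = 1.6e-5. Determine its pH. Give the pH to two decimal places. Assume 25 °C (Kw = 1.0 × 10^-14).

pH = 2.86

CH3(CH2)2COOH ⇌ CH3(CH2)2COO- + H+
From the ICE table, Ka = x²/(0.12 − x) = 1.6 × 10^-5.
Assume x ≪ 0.12: x ≈ √(1.6 × 10^-5 × 0.12) = 1.39 × 10^-3 M
pH = −log(1.39 × 10^-3) = 2.86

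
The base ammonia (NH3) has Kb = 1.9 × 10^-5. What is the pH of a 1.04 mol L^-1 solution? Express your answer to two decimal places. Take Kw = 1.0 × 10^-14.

pH = 11.65

NH3 + H2O ⇌ NH4+ + OH-
Kb = [OH-]²/(1.04 − [OH-]) = 1.9 × 10^-5
Neglecting [OH-] in the denominator: [OH-] = √(1.9 × 10^-5 × 1.04) = 4.45 × 10^-3 M
pOH = −log(4.45 × 10^-3) = 2.35; pH = 14.00 − 2.35 = 11.65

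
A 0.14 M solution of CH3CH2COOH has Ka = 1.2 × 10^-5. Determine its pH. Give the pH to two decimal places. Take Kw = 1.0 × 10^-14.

CH3CH2COOH ⇌ CH3CH2COO- + H+
From the ICE table, Ka = x²/(0.14 − x) = 1.2 × 10^-5.
Since Ka ≪ C₀, x ≈ √(Ka·C₀) = 1.30 × 10^-3 M.
(x/C₀ = 0.93% < 5%, so the approximation holds.)
pH = −log[H+] = −log(1.30 × 10^-3) = 2.89

pH = 2.89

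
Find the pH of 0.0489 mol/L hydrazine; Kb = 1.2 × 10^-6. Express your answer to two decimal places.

pH = 10.38

N2H4 + H2O ⇌ N2H5+ + OH-
From the ICE table, Kb = x²/(0.0489 − x) = 1.2 × 10^-6.
Since Kb ≪ C₀, x ≈ √(Kb·C₀) = 2.42 × 10^-4 M.
pOH = 3.62, so pH = 14.00 − pOH = 10.38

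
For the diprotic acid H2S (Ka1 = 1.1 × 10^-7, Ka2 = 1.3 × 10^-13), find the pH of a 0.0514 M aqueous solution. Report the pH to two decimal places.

pH = 4.12

Ka1 ≫ Ka2, so treat the first dissociation as the only significant source of H+.
Ka1 = x²/(0.0514 − x) = 1.1 × 10^-7
x ≈ √(1.1 × 10^-7 × 0.0514) = 7.52 × 10^-5 M
pH = −log(7.52 × 10^-5) = 4.12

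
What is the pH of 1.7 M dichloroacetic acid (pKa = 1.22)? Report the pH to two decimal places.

Cl2CHCOOH ⇌ Cl2CHCOO- + H+
Ka = 10^(−1.22) = 6.03 × 10^-2
Ka = x²/(1.7 − x) = 6.03 × 10^-2
The 5% rule fails; solving x² + Ka·x − Ka·C₀ = 0 exactly:
x = (−Ka + √(Ka² + 4·Ka·C₀))/2 = 2.91 × 10^-1 M
pH = −log[H+] = −log(2.91 × 10^-1) = 0.54

pH = 0.54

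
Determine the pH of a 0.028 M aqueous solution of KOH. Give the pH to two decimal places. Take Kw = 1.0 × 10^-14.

KOH is a strong base; [OH-] = 0.028 M.
pOH = -log(0.028) = 1.55
pH = 14.00 - 1.55 = 12.45

pH = 12.45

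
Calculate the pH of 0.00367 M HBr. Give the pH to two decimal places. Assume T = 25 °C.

HBr is a strong acid and dissociates completely, so [H+] = 0.00367 M.
pH = -log(0.00367) = 2.44

pH = 2.44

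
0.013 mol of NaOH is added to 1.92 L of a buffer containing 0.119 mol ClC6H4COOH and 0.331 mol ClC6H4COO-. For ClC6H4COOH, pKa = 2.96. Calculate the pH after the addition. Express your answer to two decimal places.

pH = 3.47

After neutralization: n(ClC6H4COOH) = 0.106 mol, n(ClC6H4COO-) = 0.344 mol.
Henderson–Hasselbalch with mole ratio 0.344/0.106: pH = 2.96 + (+0.511)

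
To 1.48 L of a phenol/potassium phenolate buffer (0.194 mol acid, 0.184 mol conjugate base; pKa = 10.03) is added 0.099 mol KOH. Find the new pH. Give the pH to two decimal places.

OH- converts C6H5OH to C6H5O-: C6H5OH → 0.095 mol, C6H5O- → 0.283 mol.
Henderson–Hasselbalch with mole ratio 0.283/0.095: pH = 10.03 + (+0.474)

pH = 10.50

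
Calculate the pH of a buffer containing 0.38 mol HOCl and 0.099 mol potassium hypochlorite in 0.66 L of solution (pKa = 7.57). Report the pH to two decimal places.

Using pH = pKa + log([base]/[acid]) with [base]/[acid] = 0.099/0.38:
pH = 7.57 + (-0.584) = 6.99

pH = 6.99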